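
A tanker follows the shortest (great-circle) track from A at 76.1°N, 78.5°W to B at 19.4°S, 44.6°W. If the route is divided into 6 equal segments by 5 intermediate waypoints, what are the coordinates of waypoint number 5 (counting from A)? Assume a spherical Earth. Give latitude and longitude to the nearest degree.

The haversine formula gives a central angle δ ≈ 1.706 rad (97.7°) between the endpoints.
Interpolate at f = 5/6 with slerp weights a = sin((1−f)δ)/sin δ ≈ 0.283, b = sin(fδ)/sin δ ≈ 0.998.
p = a·p₁ + b·p₂ ≈ (0.684, -0.728, -0.057); φ = arcsin(p_z) ≈ -3.25°, λ = atan2(p_y, p_x) ≈ -46.78°.

≈ 3°S, 47°W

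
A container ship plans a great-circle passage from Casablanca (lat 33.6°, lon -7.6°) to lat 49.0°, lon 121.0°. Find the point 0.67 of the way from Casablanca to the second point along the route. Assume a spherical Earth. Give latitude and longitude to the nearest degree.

Convert each endpoint to a unit vector on the sphere (x = cos φ cos λ, y = cos φ sin λ, z = sin φ).
The central angle between the endpoints is δ = arccos(p₁·p₂) ≈ 1.494 rad (85.6°).
Interpolate at f = 0.67 with slerp weights a = sin((1−f)δ)/sin δ ≈ 0.475, b = sin(fδ)/sin δ ≈ 0.844.
p = a·p₁ + b·p₂ ≈ (0.107, 0.423, 0.900); φ = arcsin(p_z) ≈ 64.16°, λ = atan2(p_y, p_x) ≈ 75.85°.

≈ lat 64°, lon 76°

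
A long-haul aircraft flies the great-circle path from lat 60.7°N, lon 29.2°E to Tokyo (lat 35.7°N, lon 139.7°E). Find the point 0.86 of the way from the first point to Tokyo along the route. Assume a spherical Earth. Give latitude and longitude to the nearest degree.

≈ lat 44°N, lon 133°E

Convert each endpoint to a unit vector on the sphere (x = cos φ cos λ, y = cos φ sin λ, z = sin φ).
The central angle between the endpoints is δ = arccos(p₁·p₂) ≈ 1.192 rad (68.3°).
Interpolate at f = 0.86 with slerp weights a = sin((1−f)δ)/sin δ ≈ 0.179, b = sin(fδ)/sin δ ≈ 0.920.
p = a·p₁ + b·p₂ ≈ (-0.493, 0.526, 0.693); φ = arcsin(p_z) ≈ 43.85°, λ = atan2(p_y, p_x) ≈ 133.17°.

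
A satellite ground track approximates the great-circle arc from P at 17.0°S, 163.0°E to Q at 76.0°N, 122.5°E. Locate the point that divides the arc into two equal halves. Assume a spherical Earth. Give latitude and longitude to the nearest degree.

Convert each endpoint to a unit vector on the sphere (x = cos φ cos λ, y = cos φ sin λ, z = sin φ).
The central angle between the endpoints is δ = arccos(p₁·p₂) ≈ 1.679 rad (96.2°).
Interpolate at f = 1/2 with slerp weights a = sin((1−f)δ)/sin δ ≈ 0.749, b = sin(fδ)/sin δ ≈ 0.749.
p = a·p₁ + b·p₂ ≈ (-0.782, 0.362, 0.507); φ = arcsin(p_z) ≈ 30.50°, λ = atan2(p_y, p_x) ≈ 155.15°.

≈ 30°N, 155°E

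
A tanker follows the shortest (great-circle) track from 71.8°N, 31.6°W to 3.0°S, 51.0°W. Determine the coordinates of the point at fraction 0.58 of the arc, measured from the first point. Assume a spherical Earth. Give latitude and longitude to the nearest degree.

≈ 29°N, 47°W

Convert each endpoint to a unit vector on the sphere (x = cos φ cos λ, y = cos φ sin λ, z = sin φ).
The central angle between the endpoints is δ = arccos(p₁·p₂) ≈ 1.324 rad (75.8°).
Interpolate at f = 0.58 with slerp weights a = sin((1−f)δ)/sin δ ≈ 0.544, b = sin(fδ)/sin δ ≈ 0.716.
p = a·p₁ + b·p₂ ≈ (0.595, -0.645, 0.480); φ = arcsin(p_z) ≈ 28.66°, λ = atan2(p_y, p_x) ≈ -47.31°.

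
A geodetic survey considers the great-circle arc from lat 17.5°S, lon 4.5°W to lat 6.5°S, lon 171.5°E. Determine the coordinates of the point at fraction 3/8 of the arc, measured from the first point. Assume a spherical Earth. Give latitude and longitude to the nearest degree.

≈ lat 73°S, lon 26°E

Write both endpoints as unit vectors p₁, p₂ with components (cos φ cos λ, cos φ sin λ, sin φ).
The central angle between the endpoints is δ = arccos(p₁·p₂) ≈ 2.717 rad (155.7°).
Interpolate at f = 3/8 with slerp weights a = sin((1−f)δ)/sin δ ≈ 2.408, b = sin(fδ)/sin δ ≈ 2.067.
p = a·p₁ + b·p₂ ≈ (0.258, 0.123, -0.958); φ = arcsin(p_z) ≈ -73.38°, λ = atan2(p_y, p_x) ≈ 25.56°.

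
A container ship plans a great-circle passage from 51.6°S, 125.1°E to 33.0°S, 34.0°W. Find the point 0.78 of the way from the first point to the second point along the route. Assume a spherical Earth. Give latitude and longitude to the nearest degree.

≈ 53°S, 27°W

The haversine formula gives a central angle δ ≈ 1.631 rad (93.4°) between the endpoints.
Interpolate at f = 0.78 with slerp weights a = sin((1−f)δ)/sin δ ≈ 0.352, b = sin(fδ)/sin δ ≈ 0.957.
p = a·p₁ + b·p₂ ≈ (0.540, -0.270, -0.797); φ = arcsin(p_z) ≈ -52.85°, λ = atan2(p_y, p_x) ≈ -26.58°.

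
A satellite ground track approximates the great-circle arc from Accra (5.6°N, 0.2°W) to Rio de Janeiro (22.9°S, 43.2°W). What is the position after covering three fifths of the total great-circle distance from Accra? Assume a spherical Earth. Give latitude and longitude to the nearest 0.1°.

≈ 12.2°S, 25.1°W

From cos δ = sin φ₁ sin φ₂ + cos φ₁ cos φ₂ cos Δλ, the central angle is δ ≈ 0.886 rad (50.8°).
Interpolate at f = 3/5 with slerp weights a = sin((1−f)δ)/sin δ ≈ 0.448, b = sin(fδ)/sin δ ≈ 0.654.
p = a·p₁ + b·p₂ ≈ (0.885, -0.414, -0.211); φ = arcsin(p_z) ≈ -12.18°, λ = atan2(p_y, p_x) ≈ -25.07°.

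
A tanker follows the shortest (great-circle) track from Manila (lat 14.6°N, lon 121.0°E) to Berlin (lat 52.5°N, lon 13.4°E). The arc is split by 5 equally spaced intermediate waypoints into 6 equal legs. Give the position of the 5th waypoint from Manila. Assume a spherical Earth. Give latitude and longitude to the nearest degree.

≈ lat 56°N, lon 38°E

From cos δ = sin φ₁ sin φ₂ + cos φ₁ cos φ₂ cos Δλ, the central angle is δ ≈ 1.549 rad (88.7°).
Interpolate at f = 5/6 with slerp weights a = sin((1−f)δ)/sin δ ≈ 0.255, b = sin(fδ)/sin δ ≈ 0.961.
p = a·p₁ + b·p₂ ≈ (0.442, 0.347, 0.827); φ = arcsin(p_z) ≈ 55.79°, λ = atan2(p_y, p_x) ≈ 38.17°.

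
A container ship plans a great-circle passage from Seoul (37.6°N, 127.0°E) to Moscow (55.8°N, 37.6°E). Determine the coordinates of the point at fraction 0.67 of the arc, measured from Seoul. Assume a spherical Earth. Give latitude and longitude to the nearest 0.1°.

From cos δ = sin φ₁ sin φ₂ + cos φ₁ cos φ₂ cos Δλ, the central angle is δ ≈ 1.036 rad (59.4°).
Interpolate at f = 0.67 with slerp weights a = sin((1−f)δ)/sin δ ≈ 0.390, b = sin(fδ)/sin δ ≈ 0.744.
p = a·p₁ + b·p₂ ≈ (0.145, 0.502, 0.853); φ = arcsin(p_z) ≈ 58.52°, λ = atan2(p_y, p_x) ≈ 73.84°.

≈ 58.5°N, 73.8°E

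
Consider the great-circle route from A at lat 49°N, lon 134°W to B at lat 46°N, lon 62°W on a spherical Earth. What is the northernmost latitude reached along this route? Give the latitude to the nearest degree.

The great circle lies in the plane with unit normal n̂ = (p₁ × p₂)/|p₁ × p₂|.
Here n̂_z ≈ +0.594; the vertex latitude is φ_max = arccos|n̂_z| ≈ 53.6°.
Check via Clairaut: cos φ_max = |cos φ₁| · sin C = cos(49.0°)·sin(64.9°) ≈ 0.594, again giving ≈ 53.6°.

≈ 54°N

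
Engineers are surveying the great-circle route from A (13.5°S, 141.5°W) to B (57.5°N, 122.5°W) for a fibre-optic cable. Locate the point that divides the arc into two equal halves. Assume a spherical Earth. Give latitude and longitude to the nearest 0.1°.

≈ (22.3°N, 134.8°W)

Write both endpoints as unit vectors p₁, p₂ with components (cos φ cos λ, cos φ sin λ, sin φ).
The central angle between the endpoints is δ = arccos(p₁·p₂) ≈ 1.269 rad (72.7°).
Interpolate at f = 1/2 with slerp weights a = sin((1−f)δ)/sin δ ≈ 0.621, b = sin(fδ)/sin δ ≈ 0.621.
p = a·p₁ + b·p₂ ≈ (-0.652, -0.657, 0.379); φ = arcsin(p_z) ≈ 22.25°, λ = atan2(p_y, p_x) ≈ -134.76°.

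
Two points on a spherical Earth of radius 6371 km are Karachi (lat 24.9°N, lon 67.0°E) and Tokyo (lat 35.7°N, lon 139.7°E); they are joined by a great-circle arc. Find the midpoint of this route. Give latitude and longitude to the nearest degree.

≈ lat 36°N, lon 101°E

From cos δ = sin φ₁ sin φ₂ + cos φ₁ cos φ₂ cos Δλ, the central angle is δ ≈ 1.087 rad (62.3°).
Interpolate at f = 1/2 with slerp weights a = sin((1−f)δ)/sin δ ≈ 0.584, b = sin(fδ)/sin δ ≈ 0.584.
p = a·p₁ + b·p₂ ≈ (-0.155, 0.795, 0.587); φ = arcsin(p_z) ≈ 35.94°, λ = atan2(p_y, p_x) ≈ 101.02°.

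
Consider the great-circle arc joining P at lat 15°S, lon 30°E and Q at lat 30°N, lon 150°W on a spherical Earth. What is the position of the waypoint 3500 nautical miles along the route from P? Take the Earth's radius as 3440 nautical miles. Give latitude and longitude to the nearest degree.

Convert each endpoint to a unit vector on the sphere (x = cos φ cos λ, y = cos φ sin λ, z = sin φ).
The central angle between the endpoints is δ = arccos(p₁·p₂) ≈ 2.880 rad (165.0°). The total great-circle distance is δ·R ≈ 2.880 × 3440 ≈ 9906 nmi, so the target fraction is f = 3500/9906 ≈ 0.353.
Interpolate at f ≈ 0.353 with slerp weights a = sin((1−f)δ)/sin δ ≈ 3.701, b = sin(fδ)/sin δ ≈ 3.287.
p = a·p₁ + b·p₂ ≈ (0.630, 0.364, 0.686); φ = arcsin(p_z) ≈ 43.30°, λ = atan2(p_y, p_x) ≈ 30.00°.

≈ lat 43°N, lon 30°E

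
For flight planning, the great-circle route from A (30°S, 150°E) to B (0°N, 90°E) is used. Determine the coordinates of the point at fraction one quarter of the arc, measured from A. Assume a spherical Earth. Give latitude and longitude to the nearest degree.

≈ (24°S, 133°E)

The haversine formula gives a central angle δ ≈ 1.123 rad (64.3°) between the endpoints.
Interpolate at f = 1/4 with slerp weights a = sin((1−f)δ)/sin δ ≈ 0.828, b = sin(fδ)/sin δ ≈ 0.307.
p = a·p₁ + b·p₂ ≈ (-0.621, 0.666, -0.414); φ = arcsin(p_z) ≈ -24.45°, λ = atan2(p_y, p_x) ≈ 133.00°.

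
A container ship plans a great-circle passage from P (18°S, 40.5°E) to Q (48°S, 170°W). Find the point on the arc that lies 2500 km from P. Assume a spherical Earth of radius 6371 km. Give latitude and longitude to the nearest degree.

Convert each endpoint to a unit vector on the sphere (x = cos φ cos λ, y = cos φ sin λ, z = sin φ).
The central angle between the endpoints is δ = arccos(p₁·p₂) ≈ 1.895 rad (108.6°). The total great-circle distance is δ·R ≈ 1.895 × 6371 ≈ 12074 km, so the target fraction is f = 2500/12074 ≈ 0.207.
Interpolate at f ≈ 0.207 with slerp weights a = sin((1−f)δ)/sin δ ≈ 1.053, b = sin(fδ)/sin δ ≈ 0.403.
p = a·p₁ + b·p₂ ≈ (0.495, 0.603, -0.625); φ = arcsin(p_z) ≈ -38.69°, λ = atan2(p_y, p_x) ≈ 50.61°.

≈ (39°S, 51°E)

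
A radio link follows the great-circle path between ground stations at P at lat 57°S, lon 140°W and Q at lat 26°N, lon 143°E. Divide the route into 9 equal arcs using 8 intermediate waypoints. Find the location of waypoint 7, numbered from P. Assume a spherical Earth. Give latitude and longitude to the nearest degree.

≈ lat 6°N, lon 156°E

Write both endpoints as unit vectors p₁, p₂ with components (cos φ cos λ, cos φ sin λ, sin φ).
The central angle between the endpoints is δ = arccos(p₁·p₂) ≈ 1.831 rad (104.9°).
Interpolate at f = 7/9 with slerp weights a = sin((1−f)δ)/sin δ ≈ 0.410, b = sin(fδ)/sin δ ≈ 1.024.
p = a·p₁ + b·p₂ ≈ (-0.906, 0.410, 0.105); φ = arcsin(p_z) ≈ 6.04°, λ = atan2(p_y, p_x) ≈ 155.63°.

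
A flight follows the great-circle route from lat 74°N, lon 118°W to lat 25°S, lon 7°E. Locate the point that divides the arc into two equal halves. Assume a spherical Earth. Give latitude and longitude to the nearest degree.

≈ lat 35°N, lon 10°W

Convert each endpoint to a unit vector on the sphere (x = cos φ cos λ, y = cos φ sin λ, z = sin φ).
The central angle between the endpoints is δ = arccos(p₁·p₂) ≈ 2.153 rad (123.3°).
Interpolate at f = 1/2 with slerp weights a = sin((1−f)δ)/sin δ ≈ 1.054, b = sin(fδ)/sin δ ≈ 1.054.
p = a·p₁ + b·p₂ ≈ (0.811, -0.140, 0.567); φ = arcsin(p_z) ≈ 34.58°, λ = atan2(p_y, p_x) ≈ -9.79°.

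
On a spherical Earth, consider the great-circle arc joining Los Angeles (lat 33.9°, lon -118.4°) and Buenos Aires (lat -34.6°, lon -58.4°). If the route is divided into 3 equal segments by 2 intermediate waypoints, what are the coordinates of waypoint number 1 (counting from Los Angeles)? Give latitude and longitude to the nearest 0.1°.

≈ lat 11.5°, lon -97.4°

The haversine formula gives a central angle δ ≈ 1.546 rad (88.6°) between the endpoints.
Interpolate at f = 1/3 with slerp weights a = sin((1−f)δ)/sin δ ≈ 0.858, b = sin(fδ)/sin δ ≈ 0.493.
p = a·p₁ + b·p₂ ≈ (-0.126, -0.972, 0.199); φ = arcsin(p_z) ≈ 11.45°, λ = atan2(p_y, p_x) ≈ -97.39°.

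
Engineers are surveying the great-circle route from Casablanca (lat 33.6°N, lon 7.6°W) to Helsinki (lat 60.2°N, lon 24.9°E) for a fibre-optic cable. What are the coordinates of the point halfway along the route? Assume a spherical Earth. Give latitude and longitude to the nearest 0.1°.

Write both endpoints as unit vectors p₁, p₂ with components (cos φ cos λ, cos φ sin λ, sin φ).
The central angle between the endpoints is δ = arccos(p₁·p₂) ≈ 0.593 rad (34.0°).
Interpolate at f = 1/2 with slerp weights a = sin((1−f)δ)/sin δ ≈ 0.523, b = sin(fδ)/sin δ ≈ 0.523.
p = a·p₁ + b·p₂ ≈ (0.667, 0.052, 0.743); φ = arcsin(p_z) ≈ 47.99°, λ = atan2(p_y, p_x) ≈ 4.44°.

≈ lat 48.0°N, lon 4.4°E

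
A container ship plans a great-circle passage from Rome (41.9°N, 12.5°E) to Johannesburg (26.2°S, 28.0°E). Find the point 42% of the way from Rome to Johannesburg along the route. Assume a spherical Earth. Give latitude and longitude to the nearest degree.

Write both endpoints as unit vectors p₁, p₂ with components (cos φ cos λ, cos φ sin λ, sin φ).
The central angle between the endpoints is δ = arccos(p₁·p₂) ≈ 1.215 rad (69.6°).
Interpolate at f = 0.42 with slerp weights a = sin((1−f)δ)/sin δ ≈ 0.691, b = sin(fδ)/sin δ ≈ 0.521.
p = a·p₁ + b·p₂ ≈ (0.915, 0.331, 0.231); φ = arcsin(p_z) ≈ 13.38°, λ = atan2(p_y, p_x) ≈ 19.88°.

≈ (13°N, 20°E)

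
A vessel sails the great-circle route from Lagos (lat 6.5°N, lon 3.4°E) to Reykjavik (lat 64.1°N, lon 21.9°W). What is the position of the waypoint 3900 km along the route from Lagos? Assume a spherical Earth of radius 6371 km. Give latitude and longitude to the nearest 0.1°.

Write both endpoints as unit vectors p₁, p₂ with components (cos φ cos λ, cos φ sin λ, sin φ).
The central angle between the endpoints is δ = arccos(p₁·p₂) ≈ 1.054 rad (60.4°). The total great-circle distance is δ·R ≈ 1.054 × 6371 ≈ 6714 km, so the target fraction is f = 3900/6714 ≈ 0.581.
Interpolate at f ≈ 0.581 with slerp weights a = sin((1−f)δ)/sin δ ≈ 0.492, b = sin(fδ)/sin δ ≈ 0.661.
p = a·p₁ + b·p₂ ≈ (0.756, -0.079, 0.650); φ = arcsin(p_z) ≈ 40.56°, λ = atan2(p_y, p_x) ≈ -5.95°.

≈ lat 40.6°N, lon 5.9°W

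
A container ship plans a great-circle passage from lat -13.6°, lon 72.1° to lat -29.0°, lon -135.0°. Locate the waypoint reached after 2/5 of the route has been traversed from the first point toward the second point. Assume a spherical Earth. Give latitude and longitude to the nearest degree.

≈ lat -53°, lon 115°

From cos δ = sin φ₁ sin φ₂ + cos φ₁ cos φ₂ cos Δλ, the central angle is δ ≈ 2.269 rad (130.0°).
Interpolate at f = 2/5 with slerp weights a = sin((1−f)δ)/sin δ ≈ 1.277, b = sin(fδ)/sin δ ≈ 1.029.
p = a·p₁ + b·p₂ ≈ (-0.255, 0.545, -0.799); φ = arcsin(p_z) ≈ -53.03°, λ = atan2(p_y, p_x) ≈ 115.06°.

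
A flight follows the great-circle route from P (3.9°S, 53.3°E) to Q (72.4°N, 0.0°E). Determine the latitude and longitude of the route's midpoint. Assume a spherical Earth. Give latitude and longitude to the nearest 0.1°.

≈ (36.3°N, 41.7°E)

Write both endpoints as unit vectors p₁, p₂ with components (cos φ cos λ, cos φ sin λ, sin φ).
The central angle between the endpoints is δ = arccos(p₁·p₂) ≈ 1.455 rad (83.4°).
Interpolate at f = 1/2 with slerp weights a = sin((1−f)δ)/sin δ ≈ 0.670, b = sin(fδ)/sin δ ≈ 0.670.
p = a·p₁ + b·p₂ ≈ (0.602, 0.536, 0.593); φ = arcsin(p_z) ≈ 36.34°, λ = atan2(p_y, p_x) ≈ 41.67°.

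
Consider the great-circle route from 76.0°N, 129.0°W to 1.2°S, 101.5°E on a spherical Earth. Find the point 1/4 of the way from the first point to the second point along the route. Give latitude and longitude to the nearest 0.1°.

Convert each endpoint to a unit vector on the sphere (x = cos φ cos λ, y = cos φ sin λ, z = sin φ).
The central angle between the endpoints is δ = arccos(p₁·p₂) ≈ 1.746 rad (100.0°).
Interpolate at f = 1/4 with slerp weights a = sin((1−f)δ)/sin δ ≈ 0.981, b = sin(fδ)/sin δ ≈ 0.429.
p = a·p₁ + b·p₂ ≈ (-0.235, 0.236, 0.943); φ = arcsin(p_z) ≈ 70.54°, λ = atan2(p_y, p_x) ≈ 134.85°.

≈ 70.5°N, 134.9°E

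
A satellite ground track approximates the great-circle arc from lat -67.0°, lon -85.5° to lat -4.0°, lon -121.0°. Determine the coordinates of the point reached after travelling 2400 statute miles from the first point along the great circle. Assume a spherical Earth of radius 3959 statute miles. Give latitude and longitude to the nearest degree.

≈ lat -36°, lon -112°

Write both endpoints as unit vectors p₁, p₂ with components (cos φ cos λ, cos φ sin λ, sin φ).
The central angle between the endpoints is δ = arccos(p₁·p₂) ≈ 1.179 rad (67.6°). The total great-circle distance is δ·R ≈ 1.179 × 3959 ≈ 4669 mi, so the target fraction is f = 2400/4669 ≈ 0.514.
Interpolate at f ≈ 0.514 with slerp weights a = sin((1−f)δ)/sin δ ≈ 0.587, b = sin(fδ)/sin δ ≈ 0.616.
p = a·p₁ + b·p₂ ≈ (-0.299, -0.756, -0.583); φ = arcsin(p_z) ≈ -35.66°, λ = atan2(p_y, p_x) ≈ -111.57°.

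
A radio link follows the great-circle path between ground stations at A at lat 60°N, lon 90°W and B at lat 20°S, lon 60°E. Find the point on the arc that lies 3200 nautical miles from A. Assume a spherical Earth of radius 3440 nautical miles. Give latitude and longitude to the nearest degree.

≈ lat 55°N, lon 23°E

From cos δ = sin φ₁ sin φ₂ + cos φ₁ cos φ₂ cos Δλ, the central angle is δ ≈ 2.351 rad (134.7°). The total great-circle distance is δ·R ≈ 2.351 × 3440 ≈ 8086 nmi, so the target fraction is f = 3200/8086 ≈ 0.396.
Interpolate at f ≈ 0.396 with slerp weights a = sin((1−f)δ)/sin δ ≈ 1.390, b = sin(fδ)/sin δ ≈ 1.128.
p = a·p₁ + b·p₂ ≈ (0.530, 0.222, 0.818); φ = arcsin(p_z) ≈ 54.93°, λ = atan2(p_y, p_x) ≈ 22.77°.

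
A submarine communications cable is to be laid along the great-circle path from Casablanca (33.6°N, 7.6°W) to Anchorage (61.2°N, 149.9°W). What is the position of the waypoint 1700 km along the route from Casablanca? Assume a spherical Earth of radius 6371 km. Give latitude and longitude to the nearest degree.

≈ 48°N, 14°W

Write both endpoints as unit vectors p₁, p₂ with components (cos φ cos λ, cos φ sin λ, sin φ).
The central angle between the endpoints is δ = arccos(p₁·p₂) ≈ 1.403 rad (80.4°). The total great-circle distance is δ·R ≈ 1.403 × 6371 ≈ 8936 km, so the target fraction is f = 1700/8936 ≈ 0.190.
Interpolate at f ≈ 0.190 with slerp weights a = sin((1−f)δ)/sin δ ≈ 0.920, b = sin(fδ)/sin δ ≈ 0.267.
p = a·p₁ + b·p₂ ≈ (0.648, -0.166, 0.743); φ = arcsin(p_z) ≈ 48.02°, λ = atan2(p_y, p_x) ≈ -14.37°.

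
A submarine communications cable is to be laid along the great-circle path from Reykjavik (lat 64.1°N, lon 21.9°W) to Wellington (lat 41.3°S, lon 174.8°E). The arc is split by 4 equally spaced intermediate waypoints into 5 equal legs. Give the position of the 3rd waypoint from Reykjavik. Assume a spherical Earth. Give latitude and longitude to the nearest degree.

≈ lat 19°N, lon 169°W

From cos δ = sin φ₁ sin φ₂ + cos φ₁ cos φ₂ cos Δλ, the central angle is δ ≈ 2.709 rad (155.2°).
Interpolate at f = 3/5 with slerp weights a = sin((1−f)δ)/sin δ ≈ 2.109, b = sin(fδ)/sin δ ≈ 2.383.
p = a·p₁ + b·p₂ ≈ (-0.928, -0.181, 0.324); φ = arcsin(p_z) ≈ 18.94°, λ = atan2(p_y, p_x) ≈ -168.94°.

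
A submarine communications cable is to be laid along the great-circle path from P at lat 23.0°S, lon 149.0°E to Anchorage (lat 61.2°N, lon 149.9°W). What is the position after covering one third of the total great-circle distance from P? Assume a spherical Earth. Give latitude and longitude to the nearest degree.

≈ lat 7°N, lon 162°E

From cos δ = sin φ₁ sin φ₂ + cos φ₁ cos φ₂ cos Δλ, the central angle is δ ≈ 1.699 rad (97.4°).
Interpolate at f = 1/3 with slerp weights a = sin((1−f)δ)/sin δ ≈ 0.913, b = sin(fδ)/sin δ ≈ 0.541.
p = a·p₁ + b·p₂ ≈ (-0.946, 0.302, 0.117); φ = arcsin(p_z) ≈ 6.74°, λ = atan2(p_y, p_x) ≈ 162.28°.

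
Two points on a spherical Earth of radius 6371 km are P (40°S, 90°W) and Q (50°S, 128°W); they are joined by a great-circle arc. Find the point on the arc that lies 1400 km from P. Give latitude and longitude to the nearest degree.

≈ (46°S, 105°W)

Convert each endpoint to a unit vector on the sphere (x = cos φ cos λ, y = cos φ sin λ, z = sin φ).
The central angle between the endpoints is δ = arccos(p₁·p₂) ≈ 0.494 rad (28.3°). The total great-circle distance is δ·R ≈ 0.494 × 6371 ≈ 3148 km, so the target fraction is f = 1400/3148 ≈ 0.445.
Interpolate at f ≈ 0.445 with slerp weights a = sin((1−f)δ)/sin δ ≈ 0.571, b = sin(fδ)/sin δ ≈ 0.460.
p = a·p₁ + b·p₂ ≈ (-0.182, -0.670, -0.719); φ = arcsin(p_z) ≈ -46.00°, λ = atan2(p_y, p_x) ≈ -105.18°.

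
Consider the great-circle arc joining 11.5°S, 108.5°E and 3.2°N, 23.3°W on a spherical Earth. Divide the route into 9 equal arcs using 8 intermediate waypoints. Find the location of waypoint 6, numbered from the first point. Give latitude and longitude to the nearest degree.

≈ 6°S, 20°E

Write both endpoints as unit vectors p₁, p₂ with components (cos φ cos λ, cos φ sin λ, sin φ).
The central angle between the endpoints is δ = arccos(p₁·p₂) ≈ 2.296 rad (131.5°).
Interpolate at f = 6/9 with slerp weights a = sin((1−f)δ)/sin δ ≈ 0.926, b = sin(fδ)/sin δ ≈ 1.335.
p = a·p₁ + b·p₂ ≈ (0.937, 0.333, -0.110); φ = arcsin(p_z) ≈ -6.32°, λ = atan2(p_y, p_x) ≈ 19.57°.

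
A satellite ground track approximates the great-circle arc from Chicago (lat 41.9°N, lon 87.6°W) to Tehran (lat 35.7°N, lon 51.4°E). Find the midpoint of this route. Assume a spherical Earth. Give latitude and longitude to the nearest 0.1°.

≈ lat 66.3°N, lon 11.5°W

Convert each endpoint to a unit vector on the sphere (x = cos φ cos λ, y = cos φ sin λ, z = sin φ).
The central angle between the endpoints is δ = arccos(p₁·p₂) ≈ 1.637 rad (93.8°).
Interpolate at f = 1/2 with slerp weights a = sin((1−f)δ)/sin δ ≈ 0.732, b = sin(fδ)/sin δ ≈ 0.732.
p = a·p₁ + b·p₂ ≈ (0.394, -0.080, 0.916); φ = arcsin(p_z) ≈ 66.32°, λ = atan2(p_y, p_x) ≈ -11.46°.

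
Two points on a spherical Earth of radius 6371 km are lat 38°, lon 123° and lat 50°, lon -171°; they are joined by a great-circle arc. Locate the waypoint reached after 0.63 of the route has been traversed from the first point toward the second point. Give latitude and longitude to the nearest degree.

≈ lat 50°, lon 161°

Write both endpoints as unit vectors p₁, p₂ with components (cos φ cos λ, cos φ sin λ, sin φ).
The central angle between the endpoints is δ = arccos(p₁·p₂) ≈ 0.826 rad (47.3°).
Interpolate at f = 0.63 with slerp weights a = sin((1−f)δ)/sin δ ≈ 0.409, b = sin(fδ)/sin δ ≈ 0.676.
p = a·p₁ + b·p₂ ≈ (-0.605, 0.202, 0.770); φ = arcsin(p_z) ≈ 50.36°, λ = atan2(p_y, p_x) ≈ 161.50°.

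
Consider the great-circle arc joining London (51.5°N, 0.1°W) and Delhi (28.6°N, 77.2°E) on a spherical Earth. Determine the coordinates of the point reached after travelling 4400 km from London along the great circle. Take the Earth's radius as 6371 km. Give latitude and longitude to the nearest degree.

Write both endpoints as unit vectors p₁, p₂ with components (cos φ cos λ, cos φ sin λ, sin φ).
The central angle between the endpoints is δ = arccos(p₁·p₂) ≈ 1.053 rad (60.3°). The total great-circle distance is δ·R ≈ 1.053 × 6371 ≈ 6710 km, so the target fraction is f = 4400/6710 ≈ 0.656.
Interpolate at f ≈ 0.656 with slerp weights a = sin((1−f)δ)/sin δ ≈ 0.408, b = sin(fδ)/sin δ ≈ 0.733.
p = a·p₁ + b·p₂ ≈ (0.397, 0.627, 0.670); φ = arcsin(p_z) ≈ 42.09°, λ = atan2(p_y, p_x) ≈ 57.69°.

≈ (42°N, 58°E)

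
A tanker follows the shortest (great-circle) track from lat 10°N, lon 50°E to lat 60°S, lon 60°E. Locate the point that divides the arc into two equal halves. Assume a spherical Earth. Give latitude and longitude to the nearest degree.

≈ lat 25°S, lon 53°E

From cos δ = sin φ₁ sin φ₂ + cos φ₁ cos φ₂ cos Δλ, the central angle is δ ≈ 1.230 rad (70.5°).
Interpolate at f = 1/2 with slerp weights a = sin((1−f)δ)/sin δ ≈ 0.612, b = sin(fδ)/sin δ ≈ 0.612.
p = a·p₁ + b·p₂ ≈ (0.540, 0.727, -0.424); φ = arcsin(p_z) ≈ -25.07°, λ = atan2(p_y, p_x) ≈ 53.36°.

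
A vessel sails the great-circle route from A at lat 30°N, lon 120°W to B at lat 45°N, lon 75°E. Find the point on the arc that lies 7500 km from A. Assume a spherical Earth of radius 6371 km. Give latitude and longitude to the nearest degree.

Write both endpoints as unit vectors p₁, p₂ with components (cos φ cos λ, cos φ sin λ, sin φ).
The central angle between the endpoints is δ = arccos(p₁·p₂) ≈ 1.811 rad (103.8°). The total great-circle distance is δ·R ≈ 1.811 × 6371 ≈ 11538 km, so the target fraction is f = 7500/11538 ≈ 0.650.
Interpolate at f ≈ 0.650 with slerp weights a = sin((1−f)δ)/sin δ ≈ 0.610, b = sin(fδ)/sin δ ≈ 0.951.
p = a·p₁ + b·p₂ ≈ (-0.090, 0.192, 0.977); φ = arcsin(p_z) ≈ 77.75°, λ = atan2(p_y, p_x) ≈ 115.10°.

≈ lat 78°N, lon 115°E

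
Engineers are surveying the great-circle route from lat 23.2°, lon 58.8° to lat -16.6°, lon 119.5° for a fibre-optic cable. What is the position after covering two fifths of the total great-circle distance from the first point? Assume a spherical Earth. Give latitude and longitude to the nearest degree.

≈ lat 8°, lon 84°

From cos δ = sin φ₁ sin φ₂ + cos φ₁ cos φ₂ cos Δλ, the central angle is δ ≈ 1.247 rad (71.4°).
Interpolate at f = 2/5 with slerp weights a = sin((1−f)δ)/sin δ ≈ 0.718, b = sin(fδ)/sin δ ≈ 0.505.
p = a·p₁ + b·p₂ ≈ (0.104, 0.985, 0.139); φ = arcsin(p_z) ≈ 7.96°, λ = atan2(p_y, p_x) ≈ 84.00°.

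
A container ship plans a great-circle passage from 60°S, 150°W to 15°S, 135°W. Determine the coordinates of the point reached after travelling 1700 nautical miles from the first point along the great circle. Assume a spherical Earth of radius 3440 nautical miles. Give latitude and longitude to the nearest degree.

Convert each endpoint to a unit vector on the sphere (x = cos φ cos λ, y = cos φ sin λ, z = sin φ).
The central angle between the endpoints is δ = arccos(p₁·p₂) ≈ 0.808 rad (46.3°). The total great-circle distance is δ·R ≈ 0.808 × 3440 ≈ 2781 nmi, so the target fraction is f = 1700/2781 ≈ 0.611.
Interpolate at f ≈ 0.611 with slerp weights a = sin((1−f)δ)/sin δ ≈ 0.427, b = sin(fδ)/sin δ ≈ 0.656.
p = a·p₁ + b·p₂ ≈ (-0.633, -0.555, -0.540); φ = arcsin(p_z) ≈ -32.68°, λ = atan2(p_y, p_x) ≈ -138.77°.

≈ 33°S, 139°W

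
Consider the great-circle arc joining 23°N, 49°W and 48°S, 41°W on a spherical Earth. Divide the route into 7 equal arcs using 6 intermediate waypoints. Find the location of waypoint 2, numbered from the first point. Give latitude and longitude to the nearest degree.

Convert each endpoint to a unit vector on the sphere (x = cos φ cos λ, y = cos φ sin λ, z = sin φ).
The central angle between the endpoints is δ = arccos(p₁·p₂) ≈ 1.246 rad (71.4°).
Interpolate at f = 2/7 with slerp weights a = sin((1−f)δ)/sin δ ≈ 0.820, b = sin(fδ)/sin δ ≈ 0.368.
p = a·p₁ + b·p₂ ≈ (0.681, -0.731, 0.047); φ = arcsin(p_z) ≈ 2.70°, λ = atan2(p_y, p_x) ≈ -47.04°.

≈ 3°N, 47°W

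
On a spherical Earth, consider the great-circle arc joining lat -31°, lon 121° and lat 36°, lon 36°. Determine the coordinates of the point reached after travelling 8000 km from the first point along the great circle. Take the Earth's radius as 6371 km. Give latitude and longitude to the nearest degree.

≈ lat 17°, lon 65°

Convert each endpoint to a unit vector on the sphere (x = cos φ cos λ, y = cos φ sin λ, z = sin φ).
The central angle between the endpoints is δ = arccos(p₁·p₂) ≈ 1.816 rad (104.0°). The total great-circle distance is δ·R ≈ 1.816 × 6371 ≈ 11567 km, so the target fraction is f = 8000/11567 ≈ 0.692.
Interpolate at f ≈ 0.692 with slerp weights a = sin((1−f)δ)/sin δ ≈ 0.547, b = sin(fδ)/sin δ ≈ 0.980.
p = a·p₁ + b·p₂ ≈ (0.400, 0.868, 0.294); φ = arcsin(p_z) ≈ 17.10°, λ = atan2(p_y, p_x) ≈ 65.28°.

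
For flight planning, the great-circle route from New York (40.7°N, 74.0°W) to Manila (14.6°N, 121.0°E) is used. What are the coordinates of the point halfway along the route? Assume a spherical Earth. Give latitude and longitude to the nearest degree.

The haversine formula gives a central angle δ ≈ 2.146 rad (123.0°) between the endpoints.
Interpolate at f = 1/2 with slerp weights a = sin((1−f)δ)/sin δ ≈ 1.047, b = sin(fδ)/sin δ ≈ 1.047.
p = a·p₁ + b·p₂ ≈ (-0.303, 0.106, 0.947); φ = arcsin(p_z) ≈ 71.28°, λ = atan2(p_y, p_x) ≈ 160.81°.

≈ 71°N, 161°E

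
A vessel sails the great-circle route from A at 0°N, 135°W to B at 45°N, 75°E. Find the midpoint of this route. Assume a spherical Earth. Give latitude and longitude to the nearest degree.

≈ 53°N, 177°W

Write both endpoints as unit vectors p₁, p₂ with components (cos φ cos λ, cos φ sin λ, sin φ).
The central angle between the endpoints is δ = arccos(p₁·p₂) ≈ 2.230 rad (127.8°).
Interpolate at f = 1/2 with slerp weights a = sin((1−f)δ)/sin δ ≈ 1.136, b = sin(fδ)/sin δ ≈ 1.136.
p = a·p₁ + b·p₂ ≈ (-0.595, -0.027, 0.803); φ = arcsin(p_z) ≈ 53.43°, λ = atan2(p_y, p_x) ≈ -177.37°.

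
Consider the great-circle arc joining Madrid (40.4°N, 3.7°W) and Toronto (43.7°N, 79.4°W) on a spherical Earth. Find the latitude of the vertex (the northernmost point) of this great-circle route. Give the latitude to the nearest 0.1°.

The great circle lies in the plane with unit normal n̂ = (p₁ × p₂)/|p₁ × p₂|.
Here n̂_z ≈ -0.657; the vertex latitude is φ_max = arccos|n̂_z| ≈ 48.9°.

≈ 48.9°N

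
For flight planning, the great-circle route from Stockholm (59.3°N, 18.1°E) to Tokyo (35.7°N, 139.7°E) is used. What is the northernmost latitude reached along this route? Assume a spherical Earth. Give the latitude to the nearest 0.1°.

≈ 68.4°N

The great circle lies in the plane with unit normal n̂ = (p₁ × p₂)/|p₁ × p₂|.
Here n̂_z ≈ +0.368; the vertex latitude is φ_max = arccos|n̂_z| ≈ 68.4°.
Check via Clairaut: cos φ_max = |cos φ₁| · sin C = cos(59.3°)·sin(46.2°) ≈ 0.368, again giving ≈ 68.4°.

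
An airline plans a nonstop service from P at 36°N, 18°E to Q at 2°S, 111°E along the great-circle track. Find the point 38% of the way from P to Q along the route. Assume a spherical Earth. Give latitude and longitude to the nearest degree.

Convert each endpoint to a unit vector on the sphere (x = cos φ cos λ, y = cos φ sin λ, z = sin φ).
The central angle between the endpoints is δ = arccos(p₁·p₂) ≈ 1.634 rad (93.6°).
Interpolate at f = 0.38 with slerp weights a = sin((1−f)δ)/sin δ ≈ 0.850, b = sin(fδ)/sin δ ≈ 0.583.
p = a·p₁ + b·p₂ ≈ (0.445, 0.756, 0.479); φ = arcsin(p_z) ≈ 28.64°, λ = atan2(p_y, p_x) ≈ 59.51°.

≈ 29°N, 60°E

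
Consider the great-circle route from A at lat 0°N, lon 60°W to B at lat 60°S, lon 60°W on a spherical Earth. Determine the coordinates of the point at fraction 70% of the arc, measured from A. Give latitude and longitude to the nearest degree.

≈ lat 42°S, lon 60°W

Write both endpoints as unit vectors p₁, p₂ with components (cos φ cos λ, cos φ sin λ, sin φ).
The central angle between the endpoints is δ = arccos(p₁·p₂) ≈ 1.047 rad (60.0°).
Interpolate at f = 0.70 with slerp weights a = sin((1−f)δ)/sin δ ≈ 0.357, b = sin(fδ)/sin δ ≈ 0.773.
p = a·p₁ + b·p₂ ≈ (0.372, -0.644, -0.669); φ = arcsin(p_z) ≈ -42.00°, λ = atan2(p_y, p_x) ≈ -60.00°.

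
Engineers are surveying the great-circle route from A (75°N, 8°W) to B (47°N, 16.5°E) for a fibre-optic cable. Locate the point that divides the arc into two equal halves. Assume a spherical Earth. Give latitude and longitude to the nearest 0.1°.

≈ (61.4°N, 9.8°E)

Convert each endpoint to a unit vector on the sphere (x = cos φ cos λ, y = cos φ sin λ, z = sin φ).
The central angle between the endpoints is δ = arccos(p₁·p₂) ≈ 0.522 rad (29.9°).
Interpolate at f = 1/2 with slerp weights a = sin((1−f)δ)/sin δ ≈ 0.517, b = sin(fδ)/sin δ ≈ 0.517.
p = a·p₁ + b·p₂ ≈ (0.471, 0.082, 0.878); φ = arcsin(p_z) ≈ 61.44°, λ = atan2(p_y, p_x) ≈ 9.83°.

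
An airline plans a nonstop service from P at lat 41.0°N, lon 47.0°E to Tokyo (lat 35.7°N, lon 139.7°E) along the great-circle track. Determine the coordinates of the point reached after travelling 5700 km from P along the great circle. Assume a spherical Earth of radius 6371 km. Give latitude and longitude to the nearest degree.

≈ lat 45°N, lon 119°E

Write both endpoints as unit vectors p₁, p₂ with components (cos φ cos λ, cos φ sin λ, sin φ).
The central angle between the endpoints is δ = arccos(p₁·p₂) ≈ 1.209 rad (69.3°). The total great-circle distance is δ·R ≈ 1.209 × 6371 ≈ 7702 km, so the target fraction is f = 5700/7702 ≈ 0.740.
Interpolate at f ≈ 0.740 with slerp weights a = sin((1−f)δ)/sin δ ≈ 0.331, b = sin(fδ)/sin δ ≈ 0.834.
p = a·p₁ + b·p₂ ≈ (-0.346, 0.621, 0.704); φ = arcsin(p_z) ≈ 44.71°, λ = atan2(p_y, p_x) ≈ 119.17°.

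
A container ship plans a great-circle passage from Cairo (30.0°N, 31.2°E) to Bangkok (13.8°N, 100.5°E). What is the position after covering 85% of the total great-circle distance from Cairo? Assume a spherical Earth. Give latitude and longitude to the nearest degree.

≈ 18°N, 91°E

Convert each endpoint to a unit vector on the sphere (x = cos φ cos λ, y = cos φ sin λ, z = sin φ).
The central angle between the endpoints is δ = arccos(p₁·p₂) ≈ 1.141 rad (65.4°).
Interpolate at f = 0.85 with slerp weights a = sin((1−f)δ)/sin δ ≈ 0.187, b = sin(fδ)/sin δ ≈ 0.907.
p = a·p₁ + b·p₂ ≈ (-0.022, 0.950, 0.310); φ = arcsin(p_z) ≈ 18.07°, λ = atan2(p_y, p_x) ≈ 91.31°.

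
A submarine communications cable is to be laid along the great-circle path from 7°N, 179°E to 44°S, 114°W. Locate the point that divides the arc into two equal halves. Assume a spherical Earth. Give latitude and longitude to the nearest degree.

From cos δ = sin φ₁ sin φ₂ + cos φ₁ cos φ₂ cos Δλ, the central angle is δ ≈ 1.375 rad (78.8°).
Interpolate at f = 1/2 with slerp weights a = sin((1−f)δ)/sin δ ≈ 0.647, b = sin(fδ)/sin δ ≈ 0.647.
p = a·p₁ + b·p₂ ≈ (-0.831, -0.414, -0.371); φ = arcsin(p_z) ≈ -21.75°, λ = atan2(p_y, p_x) ≈ -153.53°.

≈ 22°S, 154°W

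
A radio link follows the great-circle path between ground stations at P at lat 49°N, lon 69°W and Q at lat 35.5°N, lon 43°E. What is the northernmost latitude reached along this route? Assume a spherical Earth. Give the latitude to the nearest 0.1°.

The great circle lies in the plane with unit normal n̂ = (p₁ × p₂)/|p₁ × p₂|.
Here n̂_z ≈ +0.510; the vertex latitude is φ_max = arccos|n̂_z| ≈ 59.3°.

≈ 59.3°N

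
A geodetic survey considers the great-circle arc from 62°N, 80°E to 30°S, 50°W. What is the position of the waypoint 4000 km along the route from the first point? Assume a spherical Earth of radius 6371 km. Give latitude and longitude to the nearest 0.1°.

≈ 54.5°N, 9.4°E

From cos δ = sin φ₁ sin φ₂ + cos φ₁ cos φ₂ cos Δλ, the central angle is δ ≈ 2.350 rad (134.7°). The total great-circle distance is δ·R ≈ 2.350 × 6371 ≈ 14973 km, so the target fraction is f = 4000/14973 ≈ 0.267.
Interpolate at f ≈ 0.267 with slerp weights a = sin((1−f)δ)/sin δ ≈ 1.390, b = sin(fδ)/sin δ ≈ 0.826.
p = a·p₁ + b·p₂ ≈ (0.573, 0.095, 0.814); φ = arcsin(p_z) ≈ 54.50°, λ = atan2(p_y, p_x) ≈ 9.38°.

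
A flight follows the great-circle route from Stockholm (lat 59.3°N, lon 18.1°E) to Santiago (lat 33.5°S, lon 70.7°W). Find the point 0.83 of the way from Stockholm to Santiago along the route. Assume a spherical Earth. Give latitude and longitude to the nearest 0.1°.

≈ lat 16.6°S, lon 58.8°W

Write both endpoints as unit vectors p₁, p₂ with components (cos φ cos λ, cos φ sin λ, sin φ).
The central angle between the endpoints is δ = arccos(p₁·p₂) ≈ 2.055 rad (117.8°).
Interpolate at f = 0.83 with slerp weights a = sin((1−f)δ)/sin δ ≈ 0.387, b = sin(fδ)/sin δ ≈ 1.120.
p = a·p₁ + b·p₂ ≈ (0.496, -0.820, -0.285); φ = arcsin(p_z) ≈ -16.58°, λ = atan2(p_y, p_x) ≈ -58.81°.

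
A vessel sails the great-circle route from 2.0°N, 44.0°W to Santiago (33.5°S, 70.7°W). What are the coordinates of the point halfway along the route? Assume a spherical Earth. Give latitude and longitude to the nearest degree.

Convert each endpoint to a unit vector on the sphere (x = cos φ cos λ, y = cos φ sin λ, z = sin φ).
The central angle between the endpoints is δ = arccos(p₁·p₂) ≈ 0.759 rad (43.5°).
Interpolate at f = 1/2 with slerp weights a = sin((1−f)δ)/sin δ ≈ 0.538, b = sin(fδ)/sin δ ≈ 0.538.
p = a·p₁ + b·p₂ ≈ (0.535, -0.797, -0.278); φ = arcsin(p_z) ≈ -16.16°, λ = atan2(p_y, p_x) ≈ -56.12°.

≈ 16°S, 56°W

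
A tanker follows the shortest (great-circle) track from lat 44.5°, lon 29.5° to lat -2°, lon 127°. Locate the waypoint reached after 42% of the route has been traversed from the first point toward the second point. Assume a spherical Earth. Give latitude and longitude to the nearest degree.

≈ lat 34°, lon 81°

Convert each endpoint to a unit vector on the sphere (x = cos φ cos λ, y = cos φ sin λ, z = sin φ).
The central angle between the endpoints is δ = arccos(p₁·p₂) ≈ 1.689 rad (96.7°).
Interpolate at f = 0.42 with slerp weights a = sin((1−f)δ)/sin δ ≈ 0.836, b = sin(fδ)/sin δ ≈ 0.656.
p = a·p₁ + b·p₂ ≈ (0.125, 0.817, 0.563); φ = arcsin(p_z) ≈ 34.27°, λ = atan2(p_y, p_x) ≈ 81.33°.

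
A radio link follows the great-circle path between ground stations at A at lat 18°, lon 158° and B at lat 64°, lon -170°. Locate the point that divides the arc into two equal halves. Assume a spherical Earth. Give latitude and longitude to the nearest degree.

From cos δ = sin φ₁ sin φ₂ + cos φ₁ cos φ₂ cos Δλ, the central angle is δ ≈ 0.888 rad (50.9°).
Interpolate at f = 1/2 with slerp weights a = sin((1−f)δ)/sin δ ≈ 0.554, b = sin(fδ)/sin δ ≈ 0.554.
p = a·p₁ + b·p₂ ≈ (-0.727, 0.155, 0.669); φ = arcsin(p_z) ≈ 41.97°, λ = atan2(p_y, p_x) ≈ 167.96°.

≈ lat 42°, lon 168°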